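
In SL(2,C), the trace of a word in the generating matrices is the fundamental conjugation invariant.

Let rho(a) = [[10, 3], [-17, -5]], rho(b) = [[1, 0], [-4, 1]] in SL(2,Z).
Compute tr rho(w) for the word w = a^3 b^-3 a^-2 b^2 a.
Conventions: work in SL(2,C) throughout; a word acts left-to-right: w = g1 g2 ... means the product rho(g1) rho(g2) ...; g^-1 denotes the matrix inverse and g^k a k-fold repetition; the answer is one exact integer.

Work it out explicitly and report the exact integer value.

rho(a) = [[10, 3], [-17, -5]]
... * rho(a) = [[10, 3], [-17, -5]]  ->  [[49, 15], [-85, -26]]
... * rho(a) = [[10, 3], [-17, -5]]  ->  [[235, 72], [-408, -125]]
... * rho(b^-1) = [[1, 0], [4, 1]]  ->  [[523, 72], [-908, -125]]
... * rho(b^-1) = [[1, 0], [4, 1]]  ->  [[811, 72], [-1408, -125]]
... * rho(b^-1) = [[1, 0], [4, 1]]  ->  [[1099, 72], [-1908, -125]]
... * rho(a^-1) = [[-5, -3], [17, 10]]  ->  [[-4271, -2577], [7415, 4474]]
... * rho(a^-1) = [[-5, -3], [17, 10]]  ->  [[-22454, -12957], [38983, 22495]]
... * rho(b) = [[1, 0], [-4, 1]]  ->  [[29374, -12957], [-50997, 22495]]
... * rho(b) = [[1, 0], [-4, 1]]  ->  [[81202, -12957], [-140977, 22495]]
... * rho(a) = [[10, 3], [-17, -5]]  ->  [[1032289, 308391], [-1792185, -535406]]
tr = 1032289 + -535406 = 496883

496883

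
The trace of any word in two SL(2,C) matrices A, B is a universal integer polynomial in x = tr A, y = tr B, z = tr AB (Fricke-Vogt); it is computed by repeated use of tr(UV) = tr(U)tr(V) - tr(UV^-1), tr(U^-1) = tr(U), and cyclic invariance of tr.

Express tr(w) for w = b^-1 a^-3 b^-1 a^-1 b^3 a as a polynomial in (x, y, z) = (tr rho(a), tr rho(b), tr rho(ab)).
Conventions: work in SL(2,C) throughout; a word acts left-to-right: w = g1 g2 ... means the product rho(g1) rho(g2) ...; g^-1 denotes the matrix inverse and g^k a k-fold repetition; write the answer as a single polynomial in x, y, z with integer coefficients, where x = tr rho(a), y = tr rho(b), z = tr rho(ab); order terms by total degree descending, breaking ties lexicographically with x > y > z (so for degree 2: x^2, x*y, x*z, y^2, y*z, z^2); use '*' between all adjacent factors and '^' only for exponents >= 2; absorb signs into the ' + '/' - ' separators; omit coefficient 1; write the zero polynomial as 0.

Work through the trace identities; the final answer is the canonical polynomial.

-x^3*y^3*z^2 + x^4*y^2*z + 2*x^2*y^4*z + x^2*y^2*z^3 - x^3*y^3 + x^3*y*z^2 - x*y^5 - x^4*z - 7*x^2*y^2*z - x^2*z^3 - y^4*z - y^2*z^3 + 2*x^3*y + 5*x*y^3 + 4*x^2*z + 5*y^2*z + z^3 - 6*x*y - 3*z

apply: trace(b^2) = trace(b)*trace(b) - trace(1) = y^2 - 2
use: trace(b^2 a) = trace(b)*trace(a b) - trace(a) = y*z - x
trace(b^2 a^-1) = trace(b^2)*trace(a) - trace(b^2 a) = x*y^2 - y*z - x
apply: trace(b^3) = trace(b)*trace(b^2) - trace(b) = y^3 - 3*y
trace(b^2 a b) = trace(b)*trace(a b^2) - trace(a b) = y^2*z - x*y - z
trace(b a b^3) = trace(b)*trace(b^2 a b) - trace(b^2 a) = y^3*z - x*y^2 - 2*y*z + x
trace(a b a b) = trace(a b)*trace(a b) - trace(1)   [split at repeated a] = z^2 - 2
trace(a b a) = trace(a)*trace(b a) - trace(b) = x*z - y
trace(b a b a b) = trace(b)*trace(a b a b) - trace(a b a) = y*z^2 - x*z - y
apply: trace(b a b^3 a) = trace(b)*trace(b a b a b) - trace(b a b a) = y^2*z^2 - x*y*z - y^2 - z^2 + 2
trace(a b^3 a^-1 b) = trace(b a b^3)*trace(a) - trace(b a b^3 a) = x*y^3*z - x^2*y^2 - y^2*z^2 - x*y*z + x^2 + y^2 + z^2 - 2
apply: trace(b^3 a^-1 b^-1 a) = trace(a b^3 a^-1)*trace(b) - trace(a b^3 a^-1 b) = -x*y^3*z + x^2*y^2 + y^4 + y^2*z^2 + x*y*z - x^2 - 4*y^2 - z^2 + 2
trace(a^-1 b^-1 a^-1 b^3) = trace(b^3 a^-1 b^-1)*trace(a) - trace(b^3 a^-1 b^-1 a) = x*y^3*z - y^4 - y^2*z^2 - 2*x*y*z + 4*y^2 + z^2 - 2
trace(a^-2 b^-1 a^-1 b^3) = trace(a^-1 b^-1 a^-1 b^3)*trace(a) - trace(a^-1 b^-1 a^-1 b^3 a) = x^2*y^3*z - x*y^4 - x*y^2*z^2 - 2*x^2*y*z + 3*x*y^2 + x*z^2 + y*z - x
use: trace(b^3 a b a^-1) = trace(b^3 a b)*trace(a) - trace(b^3 a b a) = x*y^3*z - x^2*y^2 - y^2*z^2 - x*y*z + x^2 + y^2 + z^2 - 2
trace(a^-2 b^3 a b) = trace(b^3 a b a^-1)*trace(a) - trace(b^3 a b) = x^2*y^3*z - x^3*y^2 - x*y^2*z^2 - x^2*y*z - y^3*z + x^3 + 2*x*y^2 + x*z^2 + 2*y*z - 3*x
trace(a^-2 b^3 a b a^-1) = trace(a^-2 b^3 a b)*trace(a) - trace(a^-2 b^3 a b a) = x^3*y^3*z - x^4*y^2 - x^2*y^2*z^2 - x^3*y*z - 2*x*y^3*z + x^4 + 3*x^2*y^2 + x^2*z^2 + y^2*z^2 + 3*x*y*z - 4*x^2 - y^2 - z^2 + 2
trace(a^-1 b^3 a b a^-3) = trace(a^-2 b^3 a b a^-1)*trace(a) - trace(a^-2 b^3 a b) = x^4*y^3*z - x^5*y^2 - x^3*y^2*z^2 - x^4*y*z - 3*x^2*y^3*z + x^5 + 4*x^3*y^2 + x^3*z^2 + 2*x*y^2*z^2 + 4*x^2*y*z + y^3*z - 5*x^3 - 3*x*y^2 - 2*x*z^2 - 2*y*z + 5*x
use: trace(b^3 a b^2) = trace(b)*trace(a b^4) - trace(a b^3) = y^4*z - x*y^3 - 3*y^2*z + 2*x*y + z
use: trace(a^2 b^2) = trace(a)*trace(b^2 a) - trace(b^2) = x*y*z - x^2 - y^2 + 2
trace(a b^3 a) = trace(b)*trace(a^2 b^2) - trace(a^2 b) = x*y^2*z - x^2*y - y^3 - x*z + 3*y
use: trace(b^3 a b^2 a) = trace(b)*trace(a b^3 a b) - trace(a b^3 a) = y^3*z^2 - 2*x*y^2*z + x^2*y - y*z^2 + x*z - y
trace(b a^-1 b^3 a b) = trace(b^3 a b^2)*trace(a) - trace(b^3 a b^2 a) = x*y^4*z - x^2*y^3 - y^3*z^2 - x*y^2*z + x^2*y + y*z^2 + y
trace(b^3 a b a b) = trace(b)*trace(b^2 a b a b) - trace(b^2 a b a) = y^3*z^2 - x*y^2*z - y^3 - 2*y*z^2 + x*z + 3*y
apply: trace(a b a b a b) = trace(b a b a)*trace(b a) - trace(a b)   [split at repeated b] = z^3 - 3*z
apply: trace(a b a b a) = trace(a)*trace(b a b a) - trace(b a b) = x*z^2 - y*z - x
trace(a b a b a b^2) = trace(b)*trace(a b a b a b) - trace(a b a b a) = y*z^3 - x*z^2 - 2*y*z + x
apply: trace(b^3 a b a b a) = trace(b)*trace(a b a b a b^2) - trace(a b a b a b) = y^2*z^3 - x*y*z^2 - 2*y^2*z - z^3 + x*y + 3*z
apply: trace(b a^-1 b^3 a b a) = trace(b^3 a b a b)*trace(a) - trace(b^3 a b a b a) = x*y^3*z^2 - x^2*y^2*z - y^2*z^3 - x*y^3 - x*y*z^2 + x^2*z + 2*y^2*z + z^3 + 2*x*y - 3*z
trace(a^-1 b a^-1 b^3 a b) = trace(b a^-1 b^3 a b)*trace(a) - trace(b a^-1 b^3 a b a) = x^2*y^4*z - x^3*y^3 - 2*x*y^3*z^2 + y^2*z^3 + x^3*y + x*y^3 + 2*x*y*z^2 - x^2*z - 2*y^2*z - z^3 - x*y + 3*z
trace(b a^-1 b^3 a b a^-2) = trace(a^-1 b a^-1 b^3 a b)*trace(a) - trace(a^-1 b a^-1 b^3 a b a) = x^3*y^4*z - x^4*y^3 - 2*x^2*y^3*z^2 - x*y^4*z + x*y^2*z^3 + x^4*y + 2*x^2*y^3 + 2*x^2*y*z^2 + y^3*z^2 - x^3*z - x*y^2*z - x*z^3 - 2*x^2*y - y*z^2 + 3*x*z - y
trace(a^-1 b^3 a b a^-3 b) = trace(b a^-1 b^3 a b a^-2)*trace(a) - trace(b a^-1 b^3 a b a^-1) = x^4*y^4*z - x^5*y^3 - 2*x^3*y^3*z^2 - 2*x^2*y^4*z + x^2*y^2*z^3 + x^5*y + 3*x^3*y^3 + 2*x^3*y*z^2 + 3*x*y^3*z^2 - x^4*z - x^2*y^2*z - x^2*z^3 - y^2*z^3 - 3*x^3*y - x*y^3 - 3*x*y*z^2 + 4*x^2*z + 2*y^2*z + z^3 - 3*z
apply: trace(a^-3 b^-1 a^-1 b^3 a b) = trace(a^-1 b^3 a b a^-3)*trace(b) - trace(a^-1 b^3 a b a^-3 b) = x^3*y^3*z^2 - x^4*y^2*z - x^2*y^4*z - x^2*y^2*z^3 + x^3*y^3 - x^3*y*z^2 - x*y^3*z^2 + x^4*z + 5*x^2*y^2*z + x^2*z^3 + y^4*z + y^2*z^3 - 2*x^3*y - 2*x*y^3 + x*y*z^2 - 4*x^2*z - 4*y^2*z - z^3 + 5*x*y + 3*z
use: trace(b^-1 a^-3 b^-1 a^-1 b^3 a) = trace(a^-3 b^-1 a^-1 b^3 a)*trace(b) - trace(a^-3 b^-1 a^-1 b^3 a b) = -x^3*y^3*z^2 + x^4*y^2*z + 2*x^2*y^4*z + x^2*y^2*z^3 - x^3*y^3 + x^3*y*z^2 - x*y^5 - x^4*z - 7*x^2*y^2*z - x^2*z^3 - y^4*z - y^2*z^3 + 2*x^3*y + 5*x*y^3 + 4*x^2*z + 5*y^2*z + z^3 - 6*x*y - 3*z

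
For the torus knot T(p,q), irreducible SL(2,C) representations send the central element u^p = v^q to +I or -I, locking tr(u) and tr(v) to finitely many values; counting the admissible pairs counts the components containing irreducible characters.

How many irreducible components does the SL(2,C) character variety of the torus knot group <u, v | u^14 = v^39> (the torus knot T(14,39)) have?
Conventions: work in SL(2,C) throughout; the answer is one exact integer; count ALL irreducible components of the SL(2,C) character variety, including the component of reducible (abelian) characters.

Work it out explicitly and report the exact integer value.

248

In the torus knot group T(14,39), u^14 = v^39 is central, so an irreducible representation sends it to +I or -I (Schur).
On an irreducible component, tr(u) is locked at 2*cos(pi*alpha/14) for some alpha in 1..13, and tr(v) at 2*cos(pi*beta/39) for some beta in 1..38.
The two central values (-1)^alpha I and (-1)^beta I must be the same matrix, so alpha and beta share a parity.
Enumerate parity-matched pairs: 7*19 odd-odd plus 6*19 even-even gives 247.
That is 247 components of irreducible characters, and with the reducible (abelian) component the total is 248.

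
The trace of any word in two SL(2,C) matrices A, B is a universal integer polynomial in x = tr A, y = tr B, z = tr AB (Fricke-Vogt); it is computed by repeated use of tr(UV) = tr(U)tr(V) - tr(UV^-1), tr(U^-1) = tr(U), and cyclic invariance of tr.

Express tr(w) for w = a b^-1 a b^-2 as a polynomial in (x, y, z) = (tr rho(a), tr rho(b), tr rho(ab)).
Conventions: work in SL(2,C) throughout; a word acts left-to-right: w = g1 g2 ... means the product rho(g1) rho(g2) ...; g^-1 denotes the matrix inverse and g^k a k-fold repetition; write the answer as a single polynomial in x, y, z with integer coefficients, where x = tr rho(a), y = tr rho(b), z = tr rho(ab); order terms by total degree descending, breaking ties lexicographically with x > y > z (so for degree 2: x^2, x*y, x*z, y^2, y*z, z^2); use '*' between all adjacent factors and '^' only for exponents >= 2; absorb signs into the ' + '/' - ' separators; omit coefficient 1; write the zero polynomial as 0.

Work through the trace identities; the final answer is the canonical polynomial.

tr(a^2) = tr(a) * tr(a) - tr(1)   [square of a] = x^2 - 2
and tr(a^2 b) = tr(a) * tr(b a) - tr(b)   [square of a] = x*z - y
tr(a^2 b^-1) = tr(a^2) * tr(b) - tr(a^2 b)   [inverse elimination on b] = x^2*y - x*z - y
and tr(a b^-2 a) = tr(a^2 b^-1) * tr(b) - tr(a^2)   [inverse elimination on b] = x^2*y^2 - x*y*z - x^2 - y^2 + 2
tr(a b a b) = tr(b a) * tr(b a) - tr(1)   [split at a repeated b] = z^2 - 2
next, tr(a b a b^-1) = tr(a b a) * tr(b) - tr(a b a b)   [inverse elimination on b] = x*y*z - y^2 - z^2 + 2
and tr(a b^-2 a b) = tr(a b a b^-1) * tr(b) - tr(a b a)   [inverse elimination on b] = x*y^2*z - y^3 - y*z^2 - x*z + 3*y
and tr(a b^-1 a b^-2) = tr(a b^-2 a) * tr(b) - tr(a b^-2 a b)   [inverse elimination on b] = x^2*y^3 - 2*x*y^2*z - x^2*y + y*z^2 + x*z - y

x^2*y^3 - 2*x*y^2*z - x^2*y + y*z^2 + x*z - y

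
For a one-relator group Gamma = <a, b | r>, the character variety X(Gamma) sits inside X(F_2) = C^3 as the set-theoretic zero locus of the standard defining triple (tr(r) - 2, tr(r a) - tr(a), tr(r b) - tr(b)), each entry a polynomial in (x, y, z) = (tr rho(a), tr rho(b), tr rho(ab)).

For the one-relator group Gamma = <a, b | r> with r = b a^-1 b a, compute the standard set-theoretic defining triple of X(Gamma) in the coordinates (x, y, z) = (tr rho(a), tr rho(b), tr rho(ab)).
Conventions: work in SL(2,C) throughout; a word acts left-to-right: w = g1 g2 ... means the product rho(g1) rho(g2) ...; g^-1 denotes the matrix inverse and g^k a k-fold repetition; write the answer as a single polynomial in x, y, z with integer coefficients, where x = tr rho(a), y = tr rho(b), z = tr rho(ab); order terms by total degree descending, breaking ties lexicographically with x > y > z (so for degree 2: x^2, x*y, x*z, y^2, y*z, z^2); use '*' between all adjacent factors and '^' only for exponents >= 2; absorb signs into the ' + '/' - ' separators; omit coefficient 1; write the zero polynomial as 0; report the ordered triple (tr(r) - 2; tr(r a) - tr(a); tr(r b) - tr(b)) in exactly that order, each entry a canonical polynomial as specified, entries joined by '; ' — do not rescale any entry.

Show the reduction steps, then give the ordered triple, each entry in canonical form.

use: tr(b a b) = tr(b) * tr(a b) - tr(a) = y*z - x
tr(b a b a) = tr(b a) * tr(b a) - tr(1) = z^2 - 2
tr(b a^-1 b a) = tr(b a b) * tr(a) - tr(b a b a) = x*y*z - x^2 - z^2 + 2
tr(b^2) = tr(b) * tr(b) - tr(1) = y^2 - 2
tr(b a^2 b) = tr(a) * tr(b^2 a) - tr(b^2) = x*y*z - x^2 - y^2 + 2
tr(b a^2 b a) = tr(a) * tr(b a b a) - tr(b a b) = x*z^2 - y*z - x
tr(b a^-1 b a^2) = tr(b a^2 b) * tr(a) - tr(b a^2 b a) = x^2*y*z - x^3 - x*y^2 - x*z^2 + y*z + 3*x
tr(b a b^2) = tr(b) * tr(a b^2) - tr(a b) = y^2*z - x*y - z
tr(a b a) = tr(a) * tr(b a) - tr(b) = x*z - y
apply: tr(b a b^2 a) = tr(b) * tr(a b a b) - tr(a b a) = y*z^2 - x*z - y
use: tr(b a^-1 b a b) = tr(b a b^2) * tr(a) - tr(b a b^2 a) = x*y^2*z - x^2*y - y*z^2 + y
assemble the triple (tr(r) - 2; tr(r a) - x; tr(r b) - y)

x*y*z - x^2 - z^2; x^2*y*z - x^3 - x*y^2 - x*z^2 + y*z + 2*x; x*y^2*z - x^2*y - y*z^2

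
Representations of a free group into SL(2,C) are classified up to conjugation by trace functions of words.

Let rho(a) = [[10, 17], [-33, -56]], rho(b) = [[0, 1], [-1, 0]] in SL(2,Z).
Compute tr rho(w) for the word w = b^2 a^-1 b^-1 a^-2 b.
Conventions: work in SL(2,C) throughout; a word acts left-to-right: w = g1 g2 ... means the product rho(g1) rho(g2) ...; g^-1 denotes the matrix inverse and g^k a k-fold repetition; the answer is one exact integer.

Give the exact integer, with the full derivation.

rho(b) = [[0, 1], [-1, 0]]
... * rho(b) = [[0, 1], [-1, 0]]  ->  [[-1, 0], [0, -1]]
... * rho(a^-1) = [[-56, -17], [33, 10]]  ->  [[56, 17], [-33, -10]]
... * rho(b^-1) = [[0, -1], [1, 0]]  ->  [[17, -56], [-10, 33]]
... * rho(a^-1) = [[-56, -17], [33, 10]]  ->  [[-2800, -849], [1649, 500]]
... * rho(a^-1) = [[-56, -17], [33, 10]]  ->  [[128783, 39110], [-75844, -23033]]
... * rho(b) = [[0, 1], [-1, 0]]  ->  [[-39110, 128783], [23033, -75844]]
tr = -39110 + -75844 = -114954

-114954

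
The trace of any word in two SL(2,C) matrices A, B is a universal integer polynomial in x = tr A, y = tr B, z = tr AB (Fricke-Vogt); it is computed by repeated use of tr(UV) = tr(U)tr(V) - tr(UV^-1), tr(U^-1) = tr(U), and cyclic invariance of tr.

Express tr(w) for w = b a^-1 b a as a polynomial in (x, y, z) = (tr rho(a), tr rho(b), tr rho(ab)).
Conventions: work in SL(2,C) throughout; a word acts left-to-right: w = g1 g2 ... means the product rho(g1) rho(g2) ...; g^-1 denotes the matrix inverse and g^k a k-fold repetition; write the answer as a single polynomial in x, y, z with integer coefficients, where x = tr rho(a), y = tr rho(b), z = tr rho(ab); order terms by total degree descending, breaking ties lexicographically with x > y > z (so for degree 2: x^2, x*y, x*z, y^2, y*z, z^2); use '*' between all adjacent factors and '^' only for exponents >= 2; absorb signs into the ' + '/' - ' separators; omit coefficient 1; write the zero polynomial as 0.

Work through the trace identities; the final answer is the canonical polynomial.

tr(b a b) = tr(b) * tr(a b) - tr(a)  (reduce the b square) = y*z - x
tr(b a b a) = tr(b a) * tr(b a) - tr(1)  (split on b) = z^2 - 2
tr(b a^-1 b a) = tr(b a b) * tr(a) - tr(b a b a)  (eliminate a^-1) = x*y*z - x^2 - z^2 + 2

x*y*z - x^2 - z^2 + 2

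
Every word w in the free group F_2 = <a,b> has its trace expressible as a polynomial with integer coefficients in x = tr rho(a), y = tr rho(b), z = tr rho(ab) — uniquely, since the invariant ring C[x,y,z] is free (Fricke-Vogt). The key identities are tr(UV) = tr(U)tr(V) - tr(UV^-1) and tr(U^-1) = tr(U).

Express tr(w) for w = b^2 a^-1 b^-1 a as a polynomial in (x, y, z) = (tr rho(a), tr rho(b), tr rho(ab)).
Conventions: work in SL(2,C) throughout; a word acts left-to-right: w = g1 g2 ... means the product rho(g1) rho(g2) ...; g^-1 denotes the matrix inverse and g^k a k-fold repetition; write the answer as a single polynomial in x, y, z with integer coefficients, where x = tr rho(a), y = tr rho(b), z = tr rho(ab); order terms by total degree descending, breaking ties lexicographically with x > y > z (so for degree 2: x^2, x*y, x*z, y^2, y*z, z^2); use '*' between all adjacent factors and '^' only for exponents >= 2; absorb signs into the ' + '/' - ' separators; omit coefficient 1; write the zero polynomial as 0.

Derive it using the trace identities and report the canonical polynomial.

-x*y^2*z + x^2*y + y^3 + y*z^2 - 3*y

so trace(b^2) = trace(b) * trace(b) - trace(1)  (reduce the b square) = y^2 - 2
so trace(a b^2) = trace(b) * trace(a b) - trace(a)  (reduce the b square) = y*z - x
trace(b a b^2) = trace(b) * trace(a b^2) - trace(a b)  (reduce the b square) = y^2*z - x*y - z
so trace(a b a b) = trace(a b) * trace(a b) - trace(1)  (split on a) = z^2 - 2
trace(a b a) = trace(a) * trace(b a) - trace(b)  (reduce the a square) = x*z - y
trace(b a b^2 a) = trace(b) * trace(a b a b) - trace(a b a)  (reduce the b square) = y*z^2 - x*z - y
reduce: trace(a b^2 a^-1 b) = trace(b a b^2) * trace(a) - trace(b a b^2 a)  (eliminate a^-1) = x*y^2*z - x^2*y - y*z^2 + y
so trace(b^2 a^-1 b^-1 a) = trace(a b^2 a^-1) * trace(b) - trace(a b^2 a^-1 b)  (eliminate b^-1) = -x*y^2*z + x^2*y + y^3 + y*z^2 - 3*y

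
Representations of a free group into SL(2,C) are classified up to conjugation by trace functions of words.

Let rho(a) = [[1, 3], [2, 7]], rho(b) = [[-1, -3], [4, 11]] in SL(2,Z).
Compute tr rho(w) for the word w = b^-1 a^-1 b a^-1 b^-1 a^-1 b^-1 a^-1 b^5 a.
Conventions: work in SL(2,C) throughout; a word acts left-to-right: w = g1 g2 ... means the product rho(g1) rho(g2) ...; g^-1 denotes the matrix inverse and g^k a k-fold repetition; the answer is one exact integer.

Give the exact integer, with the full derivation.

rho(b^-1) = [[11, 3], [-4, -1]]
... * rho(a^-1) = [[7, -3], [-2, 1]]  ->  [[71, -30], [-26, 11]]
... * rho(b) = [[-1, -3], [4, 11]]  ->  [[-191, -543], [70, 199]]
... * rho(a^-1) = [[7, -3], [-2, 1]]  ->  [[-251, 30], [92, -11]]
... * rho(b^-1) = [[11, 3], [-4, -1]]  ->  [[-2881, -783], [1056, 287]]
... * rho(a^-1) = [[7, -3], [-2, 1]]  ->  [[-18601, 7860], [6818, -2881]]
... * rho(b^-1) = [[11, 3], [-4, -1]]  ->  [[-236051, -63663], [86522, 23335]]
... * rho(a^-1) = [[7, -3], [-2, 1]]  ->  [[-1525031, 644490], [558984, -236231]]
... * rho(b) = [[-1, -3], [4, 11]]  ->  [[4102991, 11664483], [-1503908, -4275493]]
... * rho(b) = [[-1, -3], [4, 11]]  ->  [[42554941, 116000340], [-15598064, -42518699]]
... * rho(b) = [[-1, -3], [4, 11]]  ->  [[421446419, 1148338917], [-154476732, -420911497]]
... * rho(b) = [[-1, -3], [4, 11]]  ->  [[4171909249, 11367388830], [-1529169256, -4166596271]]
... * rho(b) = [[-1, -3], [4, 11]]  ->  [[41297646071, 112525549383], [-15137215828, -41245051213]]
... * rho(a) = [[1, 3], [2, 7]]  ->  [[266348744837, 911571783894], [-97627318254, -334127005975]]
tr = 266348744837 + -334127005975 = -67778261138

-67778261138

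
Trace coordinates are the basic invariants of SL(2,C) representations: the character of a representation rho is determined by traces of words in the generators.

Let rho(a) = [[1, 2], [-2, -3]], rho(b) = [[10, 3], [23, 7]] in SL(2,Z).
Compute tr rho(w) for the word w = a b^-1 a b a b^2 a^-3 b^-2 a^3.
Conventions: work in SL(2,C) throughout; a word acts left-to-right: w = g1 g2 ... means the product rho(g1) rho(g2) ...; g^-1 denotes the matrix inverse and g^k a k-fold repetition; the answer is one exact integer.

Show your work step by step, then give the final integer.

10703113110

rho(a) = [[1, 2], [-2, -3]]
... * rho(b^-1) = [[7, -3], [-23, 10]]  ->  [[-39, 17], [55, -24]]
... * rho(a) = [[1, 2], [-2, -3]]  ->  [[-73, -129], [103, 182]]
... * rho(b) = [[10, 3], [23, 7]]  ->  [[-3697, -1122], [5216, 1583]]
... * rho(a) = [[1, 2], [-2, -3]]  ->  [[-1453, -4028], [2050, 5683]]
... * rho(b) = [[10, 3], [23, 7]]  ->  [[-107174, -32555], [151209, 45931]]
... * rho(b) = [[10, 3], [23, 7]]  ->  [[-1820505, -549407], [2568503, 775144]]
... * rho(a^-1) = [[-3, -2], [2, 1]]  ->  [[4362701, 3091603], [-6155221, -4361862]]
... * rho(a^-1) = [[-3, -2], [2, 1]]  ->  [[-6904897, -5633799], [9741939, 7948580]]
... * rho(a^-1) = [[-3, -2], [2, 1]]  ->  [[9447093, 8175995], [-13328657, -11535298]]
... * rho(b^-1) = [[7, -3], [-23, 10]]  ->  [[-121918234, 53418671], [172011255, -75367009]]
... * rho(b^-1) = [[7, -3], [-23, 10]]  ->  [[-2082057071, 899941412], [2937519992, -1269703855]]
... * rho(a) = [[1, 2], [-2, -3]]  ->  [[-3881939895, -6863938378], [5476927702, 9684151549]]
... * rho(a) = [[1, 2], [-2, -3]]  ->  [[9845936861, 12827935344], [-13891375396, -18098599243]]
... * rho(a) = [[1, 2], [-2, -3]]  ->  [[-15809933827, -18791932310], [22305823090, 26513046937]]
tr = -15809933827 + 26513046937 = 10703113110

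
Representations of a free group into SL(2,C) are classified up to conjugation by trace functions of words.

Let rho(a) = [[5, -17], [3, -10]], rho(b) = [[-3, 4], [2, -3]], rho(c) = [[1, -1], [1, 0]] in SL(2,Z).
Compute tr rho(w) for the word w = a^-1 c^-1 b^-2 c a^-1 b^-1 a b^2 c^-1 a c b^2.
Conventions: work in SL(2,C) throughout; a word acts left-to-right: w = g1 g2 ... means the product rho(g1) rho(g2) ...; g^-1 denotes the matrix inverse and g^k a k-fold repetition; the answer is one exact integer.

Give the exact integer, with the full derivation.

-131309206

rho(a^-1) = [[-10, 17], [-3, 5]]
... * rho(c^-1) = [[0, 1], [-1, 1]]  ->  [[-17, 7], [-5, 2]]
... * rho(b^-1) = [[-3, -4], [-2, -3]]  ->  [[37, 47], [11, 14]]
... * rho(b^-1) = [[-3, -4], [-2, -3]]  ->  [[-205, -289], [-61, -86]]
... * rho(c) = [[1, -1], [1, 0]]  ->  [[-494, 205], [-147, 61]]
... * rho(a^-1) = [[-10, 17], [-3, 5]]  ->  [[4325, -7373], [1287, -2194]]
... * rho(b^-1) = [[-3, -4], [-2, -3]]  ->  [[1771, 4819], [527, 1434]]
... * rho(a) = [[5, -17], [3, -10]]  ->  [[23312, -78297], [6937, -23299]]
... * rho(b) = [[-3, 4], [2, -3]]  ->  [[-226530, 328139], [-67409, 97645]]
... * rho(b) = [[-3, 4], [2, -3]]  ->  [[1335868, -1890537], [397517, -562571]]
... * rho(c^-1) = [[0, 1], [-1, 1]]  ->  [[1890537, -554669], [562571, -165054]]
... * rho(a) = [[5, -17], [3, -10]]  ->  [[7788678, -26592439], [2317693, -7913167]]
... * rho(c) = [[1, -1], [1, 0]]  ->  [[-18803761, -7788678], [-5595474, -2317693]]
... * rho(b) = [[-3, 4], [2, -3]]  ->  [[40833927, -51849010], [12151036, -15428817]]
... * rho(b) = [[-3, 4], [2, -3]]  ->  [[-226199801, 318882738], [-67310742, 94890595]]
tr = -226199801 + 94890595 = -131309206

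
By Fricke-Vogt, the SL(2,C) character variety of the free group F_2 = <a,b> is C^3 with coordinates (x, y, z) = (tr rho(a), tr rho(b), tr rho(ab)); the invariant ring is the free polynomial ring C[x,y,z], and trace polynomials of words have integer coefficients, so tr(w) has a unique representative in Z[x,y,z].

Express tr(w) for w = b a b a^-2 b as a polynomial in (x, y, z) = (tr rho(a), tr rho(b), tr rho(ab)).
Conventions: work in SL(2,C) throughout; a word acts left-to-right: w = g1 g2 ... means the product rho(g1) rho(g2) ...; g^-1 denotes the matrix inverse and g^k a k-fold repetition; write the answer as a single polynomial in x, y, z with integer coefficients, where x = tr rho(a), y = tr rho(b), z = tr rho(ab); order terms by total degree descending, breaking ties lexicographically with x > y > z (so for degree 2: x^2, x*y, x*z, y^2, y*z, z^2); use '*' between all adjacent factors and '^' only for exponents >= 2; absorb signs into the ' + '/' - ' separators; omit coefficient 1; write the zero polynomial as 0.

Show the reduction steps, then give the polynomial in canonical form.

x^2*y^2*z - x^3*y - x*y*z^2 - y^2*z + 2*x*y + z

reduce: trace(a b^2) = trace(b)*trace(a b) - trace(a) = y*z - x
trace(b^2 a b) = trace(b)*trace(a b^2) - trace(a b) = y^2*z - x*y - z
trace(a b a b) = trace(a b)*trace(a b) - trace(1)   [split at repeated a] = z^2 - 2
so trace(a b a) = trace(a)*trace(b a) - trace(b) = x*z - y
reduce: trace(b^2 a b a) = trace(b)*trace(a b a b) - trace(a b a) = y*z^2 - x*z - y
trace(b^2 a b a^-1) = trace(b^2 a b)*trace(a) - trace(b^2 a b a) = x*y^2*z - x^2*y - y*z^2 + y
reduce: trace(b a b a^-2 b) = trace(b^2 a b a^-1)*trace(a) - trace(b^2 a b) = x^2*y^2*z - x^3*y - x*y*z^2 - y^2*z + 2*x*y + z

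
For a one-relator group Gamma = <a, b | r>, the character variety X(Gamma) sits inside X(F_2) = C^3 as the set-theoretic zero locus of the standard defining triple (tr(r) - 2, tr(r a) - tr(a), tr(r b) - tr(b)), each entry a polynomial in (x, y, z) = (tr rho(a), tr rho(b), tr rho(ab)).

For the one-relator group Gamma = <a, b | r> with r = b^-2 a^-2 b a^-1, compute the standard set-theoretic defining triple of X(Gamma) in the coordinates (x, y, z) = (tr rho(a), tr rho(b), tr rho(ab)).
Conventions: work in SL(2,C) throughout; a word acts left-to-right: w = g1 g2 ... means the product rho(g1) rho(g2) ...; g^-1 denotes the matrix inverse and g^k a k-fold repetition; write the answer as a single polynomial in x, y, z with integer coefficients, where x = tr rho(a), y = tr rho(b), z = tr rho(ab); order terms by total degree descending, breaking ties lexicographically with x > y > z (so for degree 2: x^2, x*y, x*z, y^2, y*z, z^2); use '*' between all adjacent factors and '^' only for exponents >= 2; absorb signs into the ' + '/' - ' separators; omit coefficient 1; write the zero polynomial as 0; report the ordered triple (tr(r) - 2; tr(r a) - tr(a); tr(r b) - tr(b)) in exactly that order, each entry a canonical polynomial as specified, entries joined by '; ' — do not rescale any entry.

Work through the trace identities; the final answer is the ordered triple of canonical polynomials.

trace(b^-1) = trace(b) = y
trace(b^-1 a) = trace(a)*trace(b) - trace(a b)   [inverse elimination on b] = x*y - z
use: trace(a^-1 b^-1) = trace(b^-1)*trace(a) - trace(b^-1 a)   [inverse elimination on a] = z
apply: trace(b^-1 a^-2) = trace(a^-1 b^-1)*trace(a) - trace(a^-1 b^-1 a)   [inverse elimination on a] = x*z - y
trace(b a b) = trace(b)*trace(a b) - trace(a)   [square of b] = y*z - x
apply: trace(b a b a) = trace(b a)*trace(b a) - trace(1)   [split at a repeated b] = z^2 - 2
trace(a^-1 b a b) = trace(b a b)*trace(a) - trace(b a b a)   [inverse elimination on a] = x*y*z - x^2 - z^2 + 2
apply: trace(a^-1 b a b^-1) = trace(a^-1 b a)*trace(b) - trace(a^-1 b a b)   [inverse elimination on b] = -x*y*z + x^2 + y^2 + z^2 - 2
use: trace(a^-1 b a b^-2) = trace(a^-1 b a b^-1)*trace(b) - trace(a^-1 b a)   [inverse elimination on b] = -x*y^2*z + x^2*y + y^3 + y*z^2 - 3*y
apply: trace(b^-2 a^-2 b a) = trace(a^-1 b a b^-2)*trace(a) - trace(a^-1 b a b^-2 a)   [inverse elimination on a] = -x^2*y^2*z + x^3*y + x*y^3 + x*y*z^2 - 4*x*y + z
trace(b^-2 a^-2 b a^-1) = trace(b^-2 a^-2 b)*trace(a) - trace(b^-2 a^-2 b a)   [inverse elimination on a] = x^2*y^2*z - x^3*y - x*y^3 - x*y*z^2 + x^2*z + 3*x*y - z
trace(a^-1 b a^-1 b^-1) = trace(b a^-1 b^-1)*trace(a) - trace(b a^-1 b^-1 a)  (eliminate a^-1) = x*y*z - y^2 - z^2 + 2
apply: trace(b^-1 a^-2 b a^-1) = trace(a^-1 b a^-1 b^-1)*trace(a) - trace(a^-1 b a^-1 b^-1 a)  (eliminate a^-1) = x^2*y*z - x*y^2 - x*z^2 + x
assemble the triple (trace(r) - 2; trace(r a) - x; trace(r b) - y)

x^2*y^2*z - x^3*y - x*y^3 - x*y*z^2 + x^2*z + 3*x*y - z - 2; x*z - x - y; x^2*y*z - x*y^2 - x*z^2 + x - y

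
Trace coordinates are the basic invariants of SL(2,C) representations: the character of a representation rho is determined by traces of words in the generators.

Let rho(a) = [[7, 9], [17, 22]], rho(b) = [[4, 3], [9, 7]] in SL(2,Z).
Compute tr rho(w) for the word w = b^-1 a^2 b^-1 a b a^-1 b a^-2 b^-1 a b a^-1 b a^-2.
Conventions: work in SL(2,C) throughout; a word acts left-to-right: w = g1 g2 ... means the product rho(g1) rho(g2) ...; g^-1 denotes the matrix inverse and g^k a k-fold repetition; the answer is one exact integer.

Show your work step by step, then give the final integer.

rho(b^-1) = [[7, -3], [-9, 4]]
... * rho(a) = [[7, 9], [17, 22]]  ->  [[-2, -3], [5, 7]]
... * rho(a) = [[7, 9], [17, 22]]  ->  [[-65, -84], [154, 199]]
... * rho(b^-1) = [[7, -3], [-9, 4]]  ->  [[301, -141], [-713, 334]]
... * rho(a) = [[7, 9], [17, 22]]  ->  [[-290, -393], [687, 931]]
... * rho(b) = [[4, 3], [9, 7]]  ->  [[-4697, -3621], [11127, 8578]]
... * rho(a^-1) = [[22, -9], [-17, 7]]  ->  [[-41777, 16926], [98968, -40097]]
... * rho(b) = [[4, 3], [9, 7]]  ->  [[-14774, -6849], [34999, 16225]]
... * rho(a^-1) = [[22, -9], [-17, 7]]  ->  [[-208595, 85023], [494153, -201416]]
... * rho(a^-1) = [[22, -9], [-17, 7]]  ->  [[-6034481, 2472516], [14295438, -5857289]]
... * rho(b^-1) = [[7, -3], [-9, 4]]  ->  [[-64494011, 27993507], [152783667, -66315470]]
... * rho(a) = [[7, 9], [17, 22]]  ->  [[24431542, 35411055], [-57877321, -83887337]]
... * rho(b) = [[4, 3], [9, 7]]  ->  [[416425663, 321172011], [-986495317, -760843322]]
... * rho(a^-1) = [[22, -9], [-17, 7]]  ->  [[3701440399, -1499626890], [-8768560500, 3552554599]]
... * rho(b) = [[4, 3], [9, 7]]  ->  [[1309119586, 606932967], [-3101250609, -1437799307]]
... * rho(a^-1) = [[22, -9], [-17, 7]]  ->  [[18482770453, -7533545505], [-43784925179, 17846660332]]
... * rho(a^-1) = [[22, -9], [-17, 7]]  ->  [[534691223551, -219079752612], [-1266661579582, 518990948935]]
tr = 534691223551 + 518990948935 = 1053682172486

1053682172486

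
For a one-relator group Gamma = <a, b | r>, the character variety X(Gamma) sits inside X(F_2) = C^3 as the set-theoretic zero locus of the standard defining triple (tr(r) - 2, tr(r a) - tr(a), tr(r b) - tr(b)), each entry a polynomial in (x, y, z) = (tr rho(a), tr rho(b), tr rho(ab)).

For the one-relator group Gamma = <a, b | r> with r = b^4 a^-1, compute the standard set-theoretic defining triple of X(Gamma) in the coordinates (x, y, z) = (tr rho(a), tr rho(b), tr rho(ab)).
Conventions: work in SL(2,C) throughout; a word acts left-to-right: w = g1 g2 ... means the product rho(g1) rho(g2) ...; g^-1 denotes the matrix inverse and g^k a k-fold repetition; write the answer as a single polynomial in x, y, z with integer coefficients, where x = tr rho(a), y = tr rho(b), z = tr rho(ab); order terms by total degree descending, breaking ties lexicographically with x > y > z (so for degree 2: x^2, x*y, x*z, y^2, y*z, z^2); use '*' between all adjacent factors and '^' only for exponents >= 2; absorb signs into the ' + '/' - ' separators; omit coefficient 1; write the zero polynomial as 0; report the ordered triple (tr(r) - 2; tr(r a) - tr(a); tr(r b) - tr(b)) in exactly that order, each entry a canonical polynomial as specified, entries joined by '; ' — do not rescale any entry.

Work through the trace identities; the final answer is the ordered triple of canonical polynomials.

next, trace(b^2) = trace(b) * trace(b) - trace(1) = y^2 - 2
and trace(b^3) = trace(b) * trace(b^2) - trace(b) = y^3 - 3*y
trace(b^4) = trace(b) * trace(b^3) - trace(b^2) = y^4 - 4*y^2 + 2
and trace(b a b) = trace(b) * trace(a b) - trace(a) = y*z - x
trace(b a b^2) = trace(b) * trace(b a b) - trace(b a) = y^2*z - x*y - z
trace(b^4 a) = trace(b) * trace(b a b^2) - trace(b a b) = y^3*z - x*y^2 - 2*y*z + x
trace(b^4 a^-1) = trace(b^4) * trace(a) - trace(b^4 a) = x*y^4 - y^3*z - 3*x*y^2 + 2*y*z + x
trace(b^5) = trace(b) * trace(b^4) - trace(b^3)   [square of b] = y^5 - 5*y^3 + 5*y
trace(b^5 a) = trace(b) * trace(b^2 a b^2) - trace(b^2 a b)   [square of b] = y^4*z - x*y^3 - 3*y^2*z + 2*x*y + z
trace(b^4 a^-1 b) = trace(b^5) * trace(a) - trace(b^5 a)   [inverse elimination on a] = x*y^5 - y^4*z - 4*x*y^3 + 3*y^2*z + 3*x*y - z
assemble the triple (trace(r) - 2; trace(r a) - x; trace(r b) - y)

x*y^4 - y^3*z - 3*x*y^2 + 2*y*z + x - 2; y^4 - 4*y^2 - x + 2; x*y^5 - y^4*z - 4*x*y^3 + 3*y^2*z + 3*x*y - y - z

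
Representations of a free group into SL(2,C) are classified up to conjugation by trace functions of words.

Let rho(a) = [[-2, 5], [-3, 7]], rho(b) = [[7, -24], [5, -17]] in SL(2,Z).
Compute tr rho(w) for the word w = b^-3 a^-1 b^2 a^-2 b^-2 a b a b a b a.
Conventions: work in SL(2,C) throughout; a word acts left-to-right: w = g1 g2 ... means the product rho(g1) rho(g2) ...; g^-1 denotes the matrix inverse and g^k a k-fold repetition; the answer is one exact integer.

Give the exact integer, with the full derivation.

9540979686050

rho(b^-1) = [[-17, 24], [-5, 7]]
... * rho(b^-1) = [[-17, 24], [-5, 7]]  ->  [[169, -240], [50, -71]]
... * rho(b^-1) = [[-17, 24], [-5, 7]]  ->  [[-1673, 2376], [-495, 703]]
... * rho(a^-1) = [[7, -5], [3, -2]]  ->  [[-4583, 3613], [-1356, 1069]]
... * rho(b) = [[7, -24], [5, -17]]  ->  [[-14016, 48571], [-4147, 14371]]
... * rho(b) = [[7, -24], [5, -17]]  ->  [[144743, -489323], [42826, -144779]]
... * rho(a^-1) = [[7, -5], [3, -2]]  ->  [[-454768, 254931], [-134555, 75428]]
... * rho(a^-1) = [[7, -5], [3, -2]]  ->  [[-2418583, 1763978], [-715601, 521919]]
... * rho(b^-1) = [[-17, 24], [-5, 7]]  ->  [[32296021, -45698146], [9555622, -13520991]]
... * rho(b^-1) = [[-17, 24], [-5, 7]]  ->  [[-320541627, 455217482], [-94840619, 134687991]]
... * rho(a) = [[-2, 5], [-3, 7]]  ->  [[-724569192, 1583814239], [-214382735, 468612842]]
... * rho(b) = [[7, -24], [5, -17]]  ->  [[2847086851, -9535181455], [842385065, -2821232674]]
... * rho(a) = [[-2, 5], [-3, 7]]  ->  [[22911370663, -52510835930], [6778927892, -15536703393]]
... * rho(b) = [[7, -24], [5, -17]]  ->  [[-102174585009, 342811314898], [-30231021721, 101429688273]]
... * rho(a) = [[-2, 5], [-3, 7]]  ->  [[-824084774676, 1888806279241], [-243827021377, 558852709306]]
... * rho(b) = [[7, -24], [5, -17]]  ->  [[3675437973473, -12331672154873], [1087474396891, -3648647545154]]
... * rho(a) = [[-2, 5], [-3, 7]]  ->  [[29644140517673, -67944515216746], [8770993841680, -20103160831623]]
tr = 29644140517673 + -20103160831623 = 9540979686050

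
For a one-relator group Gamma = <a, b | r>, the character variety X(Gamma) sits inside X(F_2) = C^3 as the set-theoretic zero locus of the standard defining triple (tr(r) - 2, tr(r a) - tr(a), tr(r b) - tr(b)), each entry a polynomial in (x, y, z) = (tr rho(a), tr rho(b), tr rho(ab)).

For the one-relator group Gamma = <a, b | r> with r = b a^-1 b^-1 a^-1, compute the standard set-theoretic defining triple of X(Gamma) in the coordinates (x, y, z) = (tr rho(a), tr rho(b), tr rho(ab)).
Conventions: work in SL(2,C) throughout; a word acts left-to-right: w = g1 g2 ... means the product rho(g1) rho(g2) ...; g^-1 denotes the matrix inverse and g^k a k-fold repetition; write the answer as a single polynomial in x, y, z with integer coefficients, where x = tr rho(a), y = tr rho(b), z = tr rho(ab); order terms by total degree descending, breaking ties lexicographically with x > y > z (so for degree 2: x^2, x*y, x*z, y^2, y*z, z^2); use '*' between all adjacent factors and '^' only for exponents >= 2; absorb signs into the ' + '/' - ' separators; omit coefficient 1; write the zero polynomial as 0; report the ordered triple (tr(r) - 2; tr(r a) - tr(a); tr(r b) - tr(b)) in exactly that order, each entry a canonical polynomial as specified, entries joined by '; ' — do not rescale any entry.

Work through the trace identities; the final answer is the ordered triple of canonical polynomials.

use: trace(b a^-1) = trace(b) * trace(a) - trace(b a) = x*y - z
trace(a^-1 b a^-1) = trace(b a^-1) * trace(a) - trace(b) = x^2*y - x*z - y
trace(b^2) = trace(b) * trace(b) - trace(1) = y^2 - 2
trace(b^2 a) = trace(b) * trace(a b) - trace(a) = y*z - x
trace(b a^-1 b) = trace(b^2) * trace(a) - trace(b^2 a) = x*y^2 - y*z - x
trace(b a b a) = trace(a b) * trace(a b) - trace(1)   [split at repeated a] = z^2 - 2
trace(b a^-1 b a) = trace(b a b) * trace(a) - trace(b a b a) = x*y*z - x^2 - z^2 + 2
trace(a^-1 b a^-1 b) = trace(b a^-1 b) * trace(a) - trace(b a^-1 b a) = x^2*y^2 - 2*x*y*z + z^2 - 2
use: trace(b a^-1 b^-1 a^-1) = trace(a^-1 b a^-1) * trace(b) - trace(a^-1 b a^-1 b) = x*y*z - y^2 - z^2 + 2
use: trace(b^2 a b) = trace(b) * trace(b a b) - trace(b a) = y^2*z - x*y - z
trace(a b a) = trace(a) * trace(b a) - trace(b) = x*z - y
apply: trace(b^2 a b a) = trace(b) * trace(a b a b) - trace(a b a) = y*z^2 - x*z - y
use: trace(a^-1 b^2 a b) = trace(b^2 a b) * trace(a) - trace(b^2 a b a) = x*y^2*z - x^2*y - y*z^2 + y
trace(b^-1 a^-1 b^2 a) = trace(a^-1 b^2 a) * trace(b) - trace(a^-1 b^2 a b) = -x*y^2*z + x^2*y + y^3 + y*z^2 - 3*y
trace(b a^-1 b^-1 a^-1 b) = trace(b^-1 a^-1 b^2) * trace(a) - trace(b^-1 a^-1 b^2 a) = x*y^2*z - y^3 - y*z^2 - x*z + 3*y
assemble the triple (trace(r) - 2; trace(r a) - x; trace(r b) - y)

x*y*z - y^2 - z^2; 0; x*y^2*z - y^3 - y*z^2 - x*z + 2*y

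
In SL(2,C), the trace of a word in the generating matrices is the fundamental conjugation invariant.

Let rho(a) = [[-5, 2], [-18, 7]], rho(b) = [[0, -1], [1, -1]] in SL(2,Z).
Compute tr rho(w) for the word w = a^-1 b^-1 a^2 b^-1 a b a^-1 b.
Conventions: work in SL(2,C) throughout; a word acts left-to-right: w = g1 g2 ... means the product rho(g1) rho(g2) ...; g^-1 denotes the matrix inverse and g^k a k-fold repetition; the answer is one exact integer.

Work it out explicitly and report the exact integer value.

85262

rho(a^-1) = [[7, -2], [18, -5]]
... * rho(b^-1) = [[-1, 1], [-1, 0]]  ->  [[-5, 7], [-13, 18]]
... * rho(a) = [[-5, 2], [-18, 7]]  ->  [[-101, 39], [-259, 100]]
... * rho(a) = [[-5, 2], [-18, 7]]  ->  [[-197, 71], [-505, 182]]
... * rho(b^-1) = [[-1, 1], [-1, 0]]  ->  [[126, -197], [323, -505]]
... * rho(a) = [[-5, 2], [-18, 7]]  ->  [[2916, -1127], [7475, -2889]]
... * rho(b) = [[0, -1], [1, -1]]  ->  [[-1127, -1789], [-2889, -4586]]
... * rho(a^-1) = [[7, -2], [18, -5]]  ->  [[-40091, 11199], [-102771, 28708]]
... * rho(b) = [[0, -1], [1, -1]]  ->  [[11199, 28892], [28708, 74063]]
tr = 11199 + 74063 = 85262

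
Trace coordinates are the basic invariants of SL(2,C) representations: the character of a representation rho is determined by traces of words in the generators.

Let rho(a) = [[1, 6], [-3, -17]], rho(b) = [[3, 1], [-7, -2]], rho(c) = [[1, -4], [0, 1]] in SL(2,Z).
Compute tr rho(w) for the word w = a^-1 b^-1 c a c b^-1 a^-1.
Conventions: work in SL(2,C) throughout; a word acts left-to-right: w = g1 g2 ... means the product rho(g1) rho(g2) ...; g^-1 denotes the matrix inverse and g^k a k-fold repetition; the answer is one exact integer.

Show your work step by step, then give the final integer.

rho(a^-1) = [[-17, -6], [3, 1]]
... * rho(b^-1) = [[-2, -1], [7, 3]]  ->  [[-8, -1], [1, 0]]
... * rho(c) = [[1, -4], [0, 1]]  ->  [[-8, 31], [1, -4]]
... * rho(a) = [[1, 6], [-3, -17]]  ->  [[-101, -575], [13, 74]]
... * rho(c) = [[1, -4], [0, 1]]  ->  [[-101, -171], [13, 22]]
... * rho(b^-1) = [[-2, -1], [7, 3]]  ->  [[-995, -412], [128, 53]]
... * rho(a^-1) = [[-17, -6], [3, 1]]  ->  [[15679, 5558], [-2017, -715]]
tr = 15679 + -715 = 14964

14964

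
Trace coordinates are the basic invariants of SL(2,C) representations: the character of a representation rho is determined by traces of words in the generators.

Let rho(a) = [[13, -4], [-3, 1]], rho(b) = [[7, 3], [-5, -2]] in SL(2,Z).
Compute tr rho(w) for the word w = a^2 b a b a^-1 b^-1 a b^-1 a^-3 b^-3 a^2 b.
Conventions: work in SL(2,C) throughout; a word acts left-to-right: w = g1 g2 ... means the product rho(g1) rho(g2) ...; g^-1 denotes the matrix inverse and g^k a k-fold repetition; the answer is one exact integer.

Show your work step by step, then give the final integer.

rho(a) = [[13, -4], [-3, 1]]
... * rho(a) = [[13, -4], [-3, 1]]  ->  [[181, -56], [-42, 13]]
... * rho(b) = [[7, 3], [-5, -2]]  ->  [[1547, 655], [-359, -152]]
... * rho(a) = [[13, -4], [-3, 1]]  ->  [[18146, -5533], [-4211, 1284]]
... * rho(b) = [[7, 3], [-5, -2]]  ->  [[154687, 65504], [-35897, -15201]]
... * rho(a^-1) = [[1, 4], [3, 13]]  ->  [[351199, 1470300], [-81500, -341201]]
... * rho(b^-1) = [[-2, -3], [5, 7]]  ->  [[6649102, 9238503], [-1543005, -2143907]]
... * rho(a) = [[13, -4], [-3, 1]]  ->  [[58722817, -17357905], [-13627344, 4028113]]
... * rho(b^-1) = [[-2, -3], [5, 7]]  ->  [[-204235159, -297673786], [47395253, 69078823]]
... * rho(a^-1) = [[1, 4], [3, 13]]  ->  [[-1097256517, -4686699854], [254631722, 1087605711]]
... * rho(a^-1) = [[1, 4], [3, 13]]  ->  [[-15157356079, -65316124170], [3517448855, 15157401131]]
... * rho(a^-1) = [[1, 4], [3, 13]]  ->  [[-211105728589, -909739038526], [48989652248, 211116010123]]
... * rho(b^-1) = [[-2, -3], [5, 7]]  ->  [[-4126483735452, -5734856083915], [957600746119, 1330843114117]]
... * rho(b^-1) = [[-2, -3], [5, 7]]  ->  [[-20421312948671, -27764541381049], [4739014078347, 6443099560462]]
... * rho(b^-1) = [[-2, -3], [5, 7]]  ->  [[-97980081007903, -133087850821330], [22737469645616, 30884654688193]]
... * rho(a) = [[13, -4], [-3, 1]]  ->  [[-874477500638749, 258832473210282], [202933141328429, -60065223894271]]
... * rho(a) = [[13, -4], [-3, 1]]  ->  [[-12144704927934583, 3756742475765278], [2818326508952390, -871797789207987]]
... * rho(b) = [[7, 3], [-5, -2]]  ->  [[-103796646874368471, -43947599735334305], [24087274508706665, 10198575105273144]]
tr = -103796646874368471 + 10198575105273144 = -93598071769095327

-93598071769095327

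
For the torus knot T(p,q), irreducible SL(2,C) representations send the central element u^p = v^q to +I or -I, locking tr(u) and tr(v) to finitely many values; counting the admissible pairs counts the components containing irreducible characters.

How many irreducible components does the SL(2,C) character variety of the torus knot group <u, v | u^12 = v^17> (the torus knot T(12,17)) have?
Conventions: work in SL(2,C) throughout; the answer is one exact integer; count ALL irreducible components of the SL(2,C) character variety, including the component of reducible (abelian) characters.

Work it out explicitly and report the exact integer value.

Gamma = < u, v | u^12 = v^17 > (torus knot T(12,17)); the central element u^12 = v^17 acts as +I or -I in any irreducible SL(2,C) representation.
This locks tr(u) to 2*cos(pi*alpha/12), alpha in 1..11, and tr(v) to 2*cos(pi*beta/17), beta in 1..16, on each component of irreducible characters.
u^12 = (-1)^alpha I and v^17 = (-1)^beta I must agree, so alpha and beta have equal parity.
Enumerate parity-matched pairs: 6*8 odd-odd plus 5*8 even-even gives 88.
That is 88 components of irreducible characters, and with the reducible (abelian) component the total is 89.

89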